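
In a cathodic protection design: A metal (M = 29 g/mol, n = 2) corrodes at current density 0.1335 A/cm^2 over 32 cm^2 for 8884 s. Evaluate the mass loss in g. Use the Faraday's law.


Apply Faraday's law: m = i*A*t*M / (n*F)
Total charge passed Q = i*A*t = 0.1335*32*8884 = 37952.448 C
m = Q*M/(n*F) = 37952.448*29/(2*96485) = 5.704 g

5.704 g


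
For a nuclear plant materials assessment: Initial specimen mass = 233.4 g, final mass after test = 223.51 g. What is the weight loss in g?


Weight loss = initial − final
WL = 233.4 − 223.51 = 9.89 g

9.89 g


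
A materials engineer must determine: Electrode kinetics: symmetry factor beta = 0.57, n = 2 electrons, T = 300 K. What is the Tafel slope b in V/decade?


Apply the Tafel slope relation: b = 2.303*R*T/(beta*n*F)
Numerator: 2.303 * 8.314 * 300 = 5744.14
Denominator: 0.57 * 2 * 96485 = 109992.9
b = 5744.14 / 109992.9 = 0.0522 V/decade

0.0522 V/decade


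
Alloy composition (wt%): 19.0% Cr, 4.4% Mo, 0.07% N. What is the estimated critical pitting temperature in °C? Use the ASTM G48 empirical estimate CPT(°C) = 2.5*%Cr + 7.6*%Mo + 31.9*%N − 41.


Apply the ASTM G48 empirical CPT estimate: CPT(°C) = 2.5*%Cr + 7.6*%Mo + 31.9*%N − 41
2.5*19.0 = 47.5; 7.6*4.4 = 33.44; 31.9*0.07 = 2.233
CPT = 47.5 + 33.44 + 2.233 − 41 = 42.173 °C
Rounded to 0.1 °C: CPT ≈ 42.2 °C

42.2 °C


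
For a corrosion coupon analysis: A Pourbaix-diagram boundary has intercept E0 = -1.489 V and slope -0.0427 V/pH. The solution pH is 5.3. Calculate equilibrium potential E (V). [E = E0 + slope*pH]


Apply the Pourbaix line equation: E = E0 + slope*pH
E = -1.489 + (-0.0427)*5.3 = -1.489 + (-0.22631) = -1.71531 V
Rounded to 3 decimal places: E = -1.715 V

-1.715 V


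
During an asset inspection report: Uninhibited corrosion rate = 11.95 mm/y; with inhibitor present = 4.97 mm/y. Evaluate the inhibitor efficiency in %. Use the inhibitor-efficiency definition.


Apply the inhibitor-efficiency definition: IE = (CR_blank − CR_inh)/CR_blank × 100
IE = (11.95 − 4.97) / 11.95 × 100
IE = 6.98 / 11.95 × 100 = 58.4 %

58.4 %


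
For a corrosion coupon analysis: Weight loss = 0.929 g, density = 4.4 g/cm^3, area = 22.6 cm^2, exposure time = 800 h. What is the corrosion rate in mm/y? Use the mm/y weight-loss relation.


Apply the mm/y weight-loss relation: CR = 87600 * W / (D * A * T)
Numerator: 87600 * 0.929 = 81380.4
Denominator: 4.4 * 22.6 * 800 = 79552.0
CR = 81380.4 / 79552.0 = 1.02298 mm/y

1.02298 mm/y


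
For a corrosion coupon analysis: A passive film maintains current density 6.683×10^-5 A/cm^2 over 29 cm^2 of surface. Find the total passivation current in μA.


I = i_pass * A, then convert A → μA (×10^6)
I = 6.683×10^-5 * 29 * 10^6 = 1938.07 μA

1938.07 μA


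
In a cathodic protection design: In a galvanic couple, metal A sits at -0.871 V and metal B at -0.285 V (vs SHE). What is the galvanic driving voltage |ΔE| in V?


Driving voltage is the absolute potential difference.
|ΔE| = |-0.871 − (-0.285)| = 0.586 V

0.586 V


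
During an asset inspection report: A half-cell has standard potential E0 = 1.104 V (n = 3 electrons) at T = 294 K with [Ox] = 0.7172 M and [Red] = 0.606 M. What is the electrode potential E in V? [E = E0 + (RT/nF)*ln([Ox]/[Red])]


Apply the Nernst equation: E = E0 + (RT/nF)*ln([Ox]/[Red])
Step 1: RT/nF = 8.314*294/(3*96485) = 0.00844455 V
Step 2: [Ox]/[Red] = 0.7172/0.606 = 1.183498
Step 3: ln(1.183498) = 0.168474
Step 4: correction = 0.00844455 * 0.168474 = 0.0014 V
E = 1.104 + 0.0014 = 1.1054 V

1.1054 V


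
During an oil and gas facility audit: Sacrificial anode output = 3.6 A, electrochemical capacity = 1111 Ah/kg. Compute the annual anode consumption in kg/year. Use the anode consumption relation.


Annual consumption = current * hours per year / capacity
Rate = 3.6 * 8760 / 1111 = 28.4 kg/year

28.4 kg/year


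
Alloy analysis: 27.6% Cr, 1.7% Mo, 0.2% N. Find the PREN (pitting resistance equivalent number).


Apply the PREN formula: PREN = Cr + 3.3*Mo + 16*N
PREN = 27.6 + 3.3*1.7 + 16*0.2
PREN = 27.6 + 5.61 + 3.2 = 36.41

36.41


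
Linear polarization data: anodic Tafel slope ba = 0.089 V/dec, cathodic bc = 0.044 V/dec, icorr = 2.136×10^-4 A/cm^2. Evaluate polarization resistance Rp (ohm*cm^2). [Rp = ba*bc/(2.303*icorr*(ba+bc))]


Apply the Stern-Geary equation: Rp = ba*bc / (2.303*icorr*(ba+bc))
ba*bc = 0.089*0.044 = 0.003916
ba+bc = 0.133; 2.303*icorr*(ba+bc) = 2.303*2.136×10^-4*0.133 = 6.5425466×10^-5
Rp = 0.003916 / 6.5425466×10^-5 = 59.9 ohm*cm^2

59.9 ohm*cm^2


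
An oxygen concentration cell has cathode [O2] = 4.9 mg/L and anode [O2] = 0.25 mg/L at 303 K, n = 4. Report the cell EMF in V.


Apply the Nernst concentration-cell relation: E = (RT/nF)*ln(C_cathode/C_anode)
RT/nF = 8.314*303/(4*96485) = 0.00652729 V
ln(4.9/0.25) = 2.97553
E = 0.00652729 * 2.97553 = 0.01942 V

0.01942 V


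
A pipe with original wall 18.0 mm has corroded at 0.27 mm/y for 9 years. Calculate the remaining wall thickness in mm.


Remaining wall = original − CR × time
t = 18.0 − 0.27*9 = 18.0 − 2.43 = 15.57 mm

15.57 mm


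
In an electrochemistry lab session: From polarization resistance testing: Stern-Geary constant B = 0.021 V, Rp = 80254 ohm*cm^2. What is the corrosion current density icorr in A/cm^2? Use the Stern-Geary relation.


Apply the Stern-Geary relation: icorr = B / Rp
icorr = 0.021 / 80254 = 2.617×10^-7 A/cm^2

2.617×10^-7 A/cm^2


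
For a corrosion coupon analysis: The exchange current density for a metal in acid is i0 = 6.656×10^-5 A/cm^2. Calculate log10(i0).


i0 = 6.656×10^-5 A/cm^2
log10(i0) = -4.177

-4.177


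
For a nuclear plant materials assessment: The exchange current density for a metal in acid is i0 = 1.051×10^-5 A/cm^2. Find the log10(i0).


i0 = 1.051×10^-5 A/cm^2
log10(i0) = -4.978

-4.978


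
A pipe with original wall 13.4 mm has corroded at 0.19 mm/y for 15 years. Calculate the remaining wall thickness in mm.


Remaining wall = original − CR × time
t = 13.4 − 0.19*15 = 13.4 − 2.85 = 10.55 mm

10.55 mm


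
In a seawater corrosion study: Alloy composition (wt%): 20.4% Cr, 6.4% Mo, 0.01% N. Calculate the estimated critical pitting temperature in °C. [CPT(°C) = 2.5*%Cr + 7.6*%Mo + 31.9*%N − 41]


Apply the ASTM G48 empirical CPT estimate: CPT(°C) = 2.5*%Cr + 7.6*%Mo + 31.9*%N − 41
2.5*20.4 = 51; 7.6*6.4 = 48.64; 31.9*0.01 = 0.319
CPT = 51 + 48.64 + 0.319 − 41 = 58.959 °C
Rounded to 0.1 °C: CPT ≈ 59.0 °C

59.0 °C


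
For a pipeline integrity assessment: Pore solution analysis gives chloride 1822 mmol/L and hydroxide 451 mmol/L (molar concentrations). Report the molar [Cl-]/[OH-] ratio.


Threshold parameter = [Cl-] / [OH-] (molar basis; both in mmol/L, so units cancel)
Ratio = 1822 / 451 = 4.04

4.04


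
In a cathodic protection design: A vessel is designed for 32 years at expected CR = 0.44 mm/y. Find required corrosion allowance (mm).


Corrosion allowance = CR × design life
CA = 0.44 * 32 = 14.08 mm

14.08 mm


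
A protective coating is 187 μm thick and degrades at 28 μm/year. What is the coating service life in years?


Service life = thickness / degradation rate
Life = 187 / 28 = 6.7 years

6.7 years


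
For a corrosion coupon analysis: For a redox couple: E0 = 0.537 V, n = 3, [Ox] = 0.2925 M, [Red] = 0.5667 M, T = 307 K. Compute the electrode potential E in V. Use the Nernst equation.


Apply the Nernst equation: E = E0 + (RT/nF)*ln([Ox]/[Red])
Step 1: RT/nF = 8.314*307/(3*96485) = 0.00881794 V
Step 2: [Ox]/[Red] = 0.2925/0.5667 = 0.516146
Step 3: ln(0.516146) = -0.661366
Step 4: correction = 0.00881794 * -0.661366 = -0.006 V
E = 0.537 + -0.006 = 0.531 V

0.531 V


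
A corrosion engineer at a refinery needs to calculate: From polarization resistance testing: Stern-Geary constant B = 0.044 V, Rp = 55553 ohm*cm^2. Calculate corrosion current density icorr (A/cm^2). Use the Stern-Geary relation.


Apply the Stern-Geary relation: icorr = B / Rp
icorr = 0.044 / 55553 = 7.92×10^-7 A/cm^2

7.92×10^-7 A/cm^2


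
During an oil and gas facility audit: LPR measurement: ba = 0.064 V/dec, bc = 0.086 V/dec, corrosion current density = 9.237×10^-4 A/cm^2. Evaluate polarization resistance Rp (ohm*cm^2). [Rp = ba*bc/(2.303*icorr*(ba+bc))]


Apply the Stern-Geary equation: Rp = ba*bc / (2.303*icorr*(ba+bc))
ba*bc = 0.064*0.086 = 0.005504
ba+bc = 0.15; 2.303*icorr*(ba+bc) = 2.303*9.237×10^-4*0.15 = 3.1909216×10^-4
Rp = 0.005504 / 3.1909216×10^-4 = 17.2 ohm*cm^2

17.2 ohm*cm^2


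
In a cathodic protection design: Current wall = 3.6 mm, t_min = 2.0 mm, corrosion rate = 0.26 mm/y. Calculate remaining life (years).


Apply the remaining-life relation: RL = (t_current − t_min) / CR
RL = (3.6 − 2.0) / 0.26 = 1.6 / 0.26 = 6.2 years

6.2 years


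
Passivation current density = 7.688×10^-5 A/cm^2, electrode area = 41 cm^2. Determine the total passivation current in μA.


I = i_pass * A, then convert A → μA (×10^6)
I = 7.688×10^-5 * 41 * 10^6 = 3152.08 μA

3152.08 μA


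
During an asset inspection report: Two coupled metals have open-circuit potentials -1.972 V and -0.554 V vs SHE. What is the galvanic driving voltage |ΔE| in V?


Driving voltage is the absolute potential difference.
|ΔE| = |-1.972 − (-0.554)| = 1.418 V

1.418 V


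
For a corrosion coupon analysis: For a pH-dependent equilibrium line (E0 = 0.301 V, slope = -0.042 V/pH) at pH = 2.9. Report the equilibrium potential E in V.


Apply the Pourbaix line equation: E = E0 + slope*pH
E = 0.301 + (-0.042)*2.9 = 0.301 + (-0.1218) = 0.1792 V
Rounded to 4 decimal places: E = 0.1792 V

0.1792 V


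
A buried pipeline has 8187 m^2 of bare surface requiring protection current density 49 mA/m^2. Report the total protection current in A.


I = area * current density, then convert mA → A (÷1000)
I = 8187 * 49 / 1000 = 401.16 A

401.16 A


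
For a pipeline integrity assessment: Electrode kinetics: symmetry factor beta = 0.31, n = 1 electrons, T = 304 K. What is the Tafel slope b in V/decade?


Apply the Tafel slope relation: b = 2.303*R*T/(beta*n*F)
Numerator: 2.303 * 8.314 * 304 = 5820.73
Denominator: 0.31 * 1 * 96485 = 29910.35
b = 5820.73 / 29910.35 = 0.1946 V/decade

0.1946 V/decade


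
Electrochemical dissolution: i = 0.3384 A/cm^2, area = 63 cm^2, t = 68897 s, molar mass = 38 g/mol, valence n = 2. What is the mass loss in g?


Apply Faraday's law: m = i*A*t*M / (n*F)
Total charge passed Q = i*A*t = 0.3384*63*68897 = 1468828.9224 C
m = Q*M/(n*F) = 1468828.9224*38/(2*96485) = 289.244 g

289.244 g


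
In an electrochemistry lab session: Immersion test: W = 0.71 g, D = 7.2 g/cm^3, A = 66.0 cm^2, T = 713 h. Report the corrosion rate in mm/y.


Apply the mm/y weight-loss relation: CR = 87600 * W / (D * A * T)
Numerator: 87600 * 0.71 = 62196.0
Denominator: 7.2 * 66.0 * 713 = 338817.6
CR = 62196.0 / 338817.6 = 0.1836 mm/y

0.1836 mm/y


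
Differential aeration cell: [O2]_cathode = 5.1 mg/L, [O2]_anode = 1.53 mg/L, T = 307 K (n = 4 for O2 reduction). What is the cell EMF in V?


Apply the Nernst concentration-cell relation: E = (RT/nF)*ln(C_cathode/C_anode)
RT/nF = 8.314*307/(4*96485) = 0.00661346 V
ln(5.1/1.53) = 1.20397
E = 0.00661346 * 1.20397 = 0.00796 V

0.00796 V


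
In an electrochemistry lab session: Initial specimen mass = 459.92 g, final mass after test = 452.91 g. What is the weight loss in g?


Weight loss = initial − final
WL = 459.92 − 452.91 = 7.01 g

7.01 g


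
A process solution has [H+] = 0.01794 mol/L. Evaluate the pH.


pH = −log10[H+]
pH = −log10(0.01794) = 1.75

1.75


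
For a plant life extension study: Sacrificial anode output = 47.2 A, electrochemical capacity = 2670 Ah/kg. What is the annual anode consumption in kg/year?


Annual consumption = current * hours per year / capacity
Rate = 47.2 * 8760 / 2670 = 154.9 kg/year

154.9 kg/year


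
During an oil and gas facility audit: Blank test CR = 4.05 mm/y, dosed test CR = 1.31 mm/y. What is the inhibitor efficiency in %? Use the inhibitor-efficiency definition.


Apply the inhibitor-efficiency definition: IE = (CR_blank − CR_inh)/CR_blank × 100
IE = (4.05 − 1.31) / 4.05 × 100
IE = 2.74 / 4.05 × 100 = 67.7 %

67.7 %


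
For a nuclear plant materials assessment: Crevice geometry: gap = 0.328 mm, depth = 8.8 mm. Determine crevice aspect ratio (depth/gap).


Aspect ratio = depth / gap
Ratio = 8.8 / 0.328 = 26.8

26.8


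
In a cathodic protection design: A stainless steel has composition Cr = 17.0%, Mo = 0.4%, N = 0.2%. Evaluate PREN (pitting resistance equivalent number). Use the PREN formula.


Apply the PREN formula: PREN = Cr + 3.3*Mo + 16*N
PREN = 17.0 + 3.3*0.4 + 16*0.2
PREN = 17.0 + 1.32 + 3.2 = 21.52

21.52


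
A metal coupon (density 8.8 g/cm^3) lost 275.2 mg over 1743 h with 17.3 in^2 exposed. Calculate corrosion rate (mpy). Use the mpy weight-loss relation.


Apply the mpy weight-loss relation: CR = 534 * W / (D * A * T)
Numerator: 534 * 275.2 = 146956.8
Denominator: 8.8 * 17.3 * 1743 = 265354.32
CR = 146956.8 / 265354.32 = 0.55381 mpy

0.55381 mpy


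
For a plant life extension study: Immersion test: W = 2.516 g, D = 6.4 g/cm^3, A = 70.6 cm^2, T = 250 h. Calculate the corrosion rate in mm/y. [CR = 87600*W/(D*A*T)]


Apply the mm/y weight-loss relation: CR = 87600 * W / (D * A * T)
Numerator: 87600 * 2.516 = 220401.6
Denominator: 6.4 * 70.6 * 250 = 112960.0
CR = 220401.6 / 112960.0 = 1.95115 mm/y

1.95115 mm/y


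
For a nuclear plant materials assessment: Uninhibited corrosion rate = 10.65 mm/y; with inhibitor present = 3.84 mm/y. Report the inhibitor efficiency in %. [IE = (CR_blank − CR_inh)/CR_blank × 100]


Apply the inhibitor-efficiency definition: IE = (CR_blank − CR_inh)/CR_blank × 100
IE = (10.65 − 3.84) / 10.65 × 100
IE = 6.81 / 10.65 × 100 = 63.9 %

63.9 %


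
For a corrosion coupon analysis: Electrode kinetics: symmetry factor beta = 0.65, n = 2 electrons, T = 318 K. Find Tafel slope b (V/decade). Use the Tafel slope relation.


Apply the Tafel slope relation: b = 2.303*R*T/(beta*n*F)
Numerator: 2.303 * 8.314 * 318 = 6088.79
Denominator: 0.65 * 2 * 96485 = 125430.5
b = 6088.79 / 125430.5 = 0.0485 V/decade

0.0485 V/decade


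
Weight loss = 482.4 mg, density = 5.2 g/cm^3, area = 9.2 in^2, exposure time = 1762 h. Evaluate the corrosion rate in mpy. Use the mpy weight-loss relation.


Apply the mpy weight-loss relation: CR = 534 * W / (D * A * T)
Numerator: 534 * 482.4 = 257601.6
Denominator: 5.2 * 9.2 * 1762 = 84294.08
CR = 257601.6 / 84294.08 = 3.056 mpy

3.056 mpy


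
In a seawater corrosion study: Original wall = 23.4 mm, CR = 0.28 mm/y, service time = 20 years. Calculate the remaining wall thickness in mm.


Remaining wall = original − CR × time
t = 23.4 − 0.28*20 = 23.4 − 5.6 = 17.8 mm

17.8 mm


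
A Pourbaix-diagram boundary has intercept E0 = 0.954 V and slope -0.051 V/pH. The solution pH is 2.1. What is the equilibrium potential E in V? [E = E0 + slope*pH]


Apply the Pourbaix line equation: E = E0 + slope*pH
E = 0.954 + (-0.051)*2.1 = 0.954 + (-0.1071) = 0.8469 V
Rounded to 3 decimal places: E = 0.847 V

0.847 V


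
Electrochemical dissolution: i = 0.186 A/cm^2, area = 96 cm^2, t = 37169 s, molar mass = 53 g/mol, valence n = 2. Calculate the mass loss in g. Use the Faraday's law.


Apply Faraday's law: m = i*A*t*M / (n*F)
Total charge passed Q = i*A*t = 0.186*96*37169 = 663689.664 C
m = Q*M/(n*F) = 663689.664*53/(2*96485) = 182.2851 g

182.2851 g


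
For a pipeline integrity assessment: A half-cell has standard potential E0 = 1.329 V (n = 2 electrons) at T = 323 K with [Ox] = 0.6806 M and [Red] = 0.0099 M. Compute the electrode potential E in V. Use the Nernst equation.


Apply the Nernst equation: E = E0 + (RT/nF)*ln([Ox]/[Red])
Step 1: RT/nF = 8.314*323/(2*96485) = 0.01391627 V
Step 2: [Ox]/[Red] = 0.6806/0.0099 = 68.747475
Step 3: ln(68.747475) = 4.23044
Step 4: correction = 0.01391627 * 4.23044 = 0.0589 V
E = 1.329 + 0.0589 = 1.3879 V

1.3879 V


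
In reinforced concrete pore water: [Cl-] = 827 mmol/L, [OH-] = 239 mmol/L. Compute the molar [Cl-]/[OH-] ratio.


Threshold parameter = [Cl-] / [OH-] (molar basis; both in mmol/L, so units cancel)
Ratio = 827 / 239 = 3.46

3.46


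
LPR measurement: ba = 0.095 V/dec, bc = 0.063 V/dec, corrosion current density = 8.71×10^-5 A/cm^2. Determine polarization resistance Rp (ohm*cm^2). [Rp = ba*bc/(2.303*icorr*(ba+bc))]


Apply the Stern-Geary equation: Rp = ba*bc / (2.303*icorr*(ba+bc))
ba*bc = 0.095*0.063 = 0.005985
ba+bc = 0.158; 2.303*icorr*(ba+bc) = 2.303*8.71×10^-5*0.158 = 3.1693425×10^-5
Rp = 0.005985 / 3.1693425×10^-5 = 188.8 ohm*cm^2

188.8 ohm*cm^2


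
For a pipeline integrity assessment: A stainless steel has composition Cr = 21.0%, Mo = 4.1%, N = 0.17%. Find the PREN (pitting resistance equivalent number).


Apply the PREN formula: PREN = Cr + 3.3*Mo + 16*N
PREN = 21.0 + 3.3*4.1 + 16*0.17
PREN = 21.0 + 13.53 + 2.72 = 37.25

37.25


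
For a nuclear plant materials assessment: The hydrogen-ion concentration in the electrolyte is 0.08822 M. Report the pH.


pH = −log10[H+]
pH = −log10(0.08822) = 1.05

1.05


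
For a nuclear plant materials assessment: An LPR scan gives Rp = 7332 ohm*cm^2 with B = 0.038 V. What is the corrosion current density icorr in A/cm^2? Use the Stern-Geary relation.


Apply the Stern-Geary relation: icorr = B / Rp
icorr = 0.038 / 7332 = 5.183×10^-6 A/cm^2

5.183×10^-6 A/cm^2


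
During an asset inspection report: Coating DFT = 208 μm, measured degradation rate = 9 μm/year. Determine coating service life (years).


Service life = thickness / degradation rate
Life = 208 / 9 = 23.1 years

23.1 years


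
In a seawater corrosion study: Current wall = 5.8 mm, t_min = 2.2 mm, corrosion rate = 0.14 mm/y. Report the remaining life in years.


Apply the remaining-life relation: RL = (t_current − t_min) / CR
RL = (5.8 − 2.2) / 0.14 = 3.6 / 0.14 = 25.7 years

25.7 years


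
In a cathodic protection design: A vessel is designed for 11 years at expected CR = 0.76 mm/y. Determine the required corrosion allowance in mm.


Corrosion allowance = CR × design life
CA = 0.76 * 11 = 8.36 mm

8.36 mm


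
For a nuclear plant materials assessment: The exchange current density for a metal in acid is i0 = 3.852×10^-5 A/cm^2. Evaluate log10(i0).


i0 = 3.852×10^-5 A/cm^2
log10(i0) = -4.414

-4.414


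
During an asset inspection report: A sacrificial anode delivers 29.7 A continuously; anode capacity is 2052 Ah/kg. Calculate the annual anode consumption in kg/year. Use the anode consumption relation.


Annual consumption = current * hours per year / capacity
Rate = 29.7 * 8760 / 2052 = 126.8 kg/year

126.8 kg/year


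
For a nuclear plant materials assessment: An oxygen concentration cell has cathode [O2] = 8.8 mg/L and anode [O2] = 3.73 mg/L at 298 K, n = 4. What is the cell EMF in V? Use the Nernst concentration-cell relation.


Apply the Nernst concentration-cell relation: E = (RT/nF)*ln(C_cathode/C_anode)
RT/nF = 8.314*298/(4*96485) = 0.00641958 V
ln(8.8/3.73) = 0.85834
E = 0.00641958 * 0.85834 = 0.00551 V

0.00551 V


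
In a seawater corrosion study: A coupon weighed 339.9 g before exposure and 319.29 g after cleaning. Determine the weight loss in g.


Weight loss = initial − final
WL = 339.9 − 319.29 = 20.61 g

20.61 g


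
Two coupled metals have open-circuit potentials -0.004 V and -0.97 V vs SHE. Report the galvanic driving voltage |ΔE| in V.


Driving voltage is the absolute potential difference.
|ΔE| = |-0.004 − (-0.97)| = 0.966 V

0.966 V


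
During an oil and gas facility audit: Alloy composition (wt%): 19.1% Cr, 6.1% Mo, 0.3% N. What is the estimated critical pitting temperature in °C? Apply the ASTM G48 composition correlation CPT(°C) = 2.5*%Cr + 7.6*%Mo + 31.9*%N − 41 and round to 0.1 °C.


Apply the ASTM G48 empirical CPT estimate: CPT(°C) = 2.5*%Cr + 7.6*%Mo + 31.9*%N − 41
2.5*19.1 = 47.75; 7.6*6.1 = 46.36; 31.9*0.3 = 9.57
CPT = 47.75 + 46.36 + 9.57 − 41 = 62.68 °C
Rounded to 0.1 °C: CPT ≈ 62.7 °C

62.7 °C


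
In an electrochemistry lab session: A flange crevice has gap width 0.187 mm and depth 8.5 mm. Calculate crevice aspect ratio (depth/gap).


Aspect ratio = depth / gap
Ratio = 8.5 / 0.187 = 45.5

45.5


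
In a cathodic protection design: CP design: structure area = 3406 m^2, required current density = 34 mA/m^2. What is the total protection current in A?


I = area * current density, then convert mA → A (÷1000)
I = 3406 * 34 / 1000 = 115.8 A

115.8 A


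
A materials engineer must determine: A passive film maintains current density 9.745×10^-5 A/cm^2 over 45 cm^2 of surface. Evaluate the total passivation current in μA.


I = i_pass * A, then convert A → μA (×10^6)
I = 9.745×10^-5 * 45 * 10^6 = 4385.25 μA

4385.25 μA


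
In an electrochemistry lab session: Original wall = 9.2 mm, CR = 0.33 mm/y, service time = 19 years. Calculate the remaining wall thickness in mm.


Remaining wall = original − CR × time
t = 9.2 − 0.33*19 = 9.2 − 6.27 = 2.93 mm

2.93 mm


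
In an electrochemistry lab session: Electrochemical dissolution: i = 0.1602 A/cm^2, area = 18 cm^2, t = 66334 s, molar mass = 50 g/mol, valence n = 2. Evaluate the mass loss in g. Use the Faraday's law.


Apply Faraday's law: m = i*A*t*M / (n*F)
Total charge passed Q = i*A*t = 0.1602*18*66334 = 191280.7224 C
m = Q*M/(n*F) = 191280.7224*50/(2*96485) = 49.5623 g

49.5623 g


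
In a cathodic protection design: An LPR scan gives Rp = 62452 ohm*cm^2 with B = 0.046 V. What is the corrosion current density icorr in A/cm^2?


Apply the Stern-Geary relation: icorr = B / Rp
icorr = 0.046 / 62452 = 7.366×10^-7 A/cm^2

7.366×10^-7 A/cm^2


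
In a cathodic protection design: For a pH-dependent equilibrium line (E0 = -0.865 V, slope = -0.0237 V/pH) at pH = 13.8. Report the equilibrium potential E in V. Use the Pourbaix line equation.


Apply the Pourbaix line equation: E = E0 + slope*pH
E = -0.865 + (-0.0237)*13.8 = -0.865 + (-0.32706) = -1.19206 V
Rounded to 3 decimal places: E = -1.192 V

-1.192 V


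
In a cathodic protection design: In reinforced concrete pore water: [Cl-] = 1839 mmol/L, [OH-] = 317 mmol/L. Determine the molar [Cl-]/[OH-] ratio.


Threshold parameter = [Cl-] / [OH-] (molar basis; both in mmol/L, so units cancel)
Ratio = 1839 / 317 = 5.8

5.8


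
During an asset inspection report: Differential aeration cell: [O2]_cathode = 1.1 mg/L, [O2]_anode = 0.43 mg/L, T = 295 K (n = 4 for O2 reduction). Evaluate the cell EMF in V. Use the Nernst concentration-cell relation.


Apply the Nernst concentration-cell relation: E = (RT/nF)*ln(C_cathode/C_anode)
RT/nF = 8.314*295/(4*96485) = 0.00635495 V
ln(1.1/0.43) = 0.93928
E = 0.00635495 * 0.93928 = 0.00597 V

0.00597 V


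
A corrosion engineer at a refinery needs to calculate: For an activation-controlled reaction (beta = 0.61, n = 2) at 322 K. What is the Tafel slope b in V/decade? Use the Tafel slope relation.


Apply the Tafel slope relation: b = 2.303*R*T/(beta*n*F)
Numerator: 2.303 * 8.314 * 322 = 6165.38
Denominator: 0.61 * 2 * 96485 = 117711.7
b = 6165.38 / 117711.7 = 0.0524 V/decade

0.0524 V/decade


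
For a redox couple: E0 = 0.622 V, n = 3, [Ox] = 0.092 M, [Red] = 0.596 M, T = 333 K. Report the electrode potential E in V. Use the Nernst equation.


Apply the Nernst equation: E = E0 + (RT/nF)*ln([Ox]/[Red])
Step 1: RT/nF = 8.314*333/(3*96485) = 0.00956474 V
Step 2: [Ox]/[Red] = 0.092/0.596 = 0.154362
Step 3: ln(0.154362) = -1.868455
Step 4: correction = 0.00956474 * -1.868455 = -0.0179 V
E = 0.622 + -0.0179 = 0.6041 V

0.6041 V


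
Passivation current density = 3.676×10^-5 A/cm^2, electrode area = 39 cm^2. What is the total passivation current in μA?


I = i_pass * A, then convert A → μA (×10^6)
I = 3.676×10^-5 * 39 * 10^6 = 1433.64 μA

1433.64 μA


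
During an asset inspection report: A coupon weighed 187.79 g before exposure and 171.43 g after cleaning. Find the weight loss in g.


Weight loss = initial − final
WL = 187.79 − 171.43 = 16.36 g

16.36 g


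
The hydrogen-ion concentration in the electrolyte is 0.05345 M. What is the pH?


pH = −log10[H+]
pH = −log10(0.05345) = 1.27

1.27


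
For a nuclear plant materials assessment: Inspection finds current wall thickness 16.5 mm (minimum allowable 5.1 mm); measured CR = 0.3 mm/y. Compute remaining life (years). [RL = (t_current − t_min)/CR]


Apply the remaining-life relation: RL = (t_current − t_min) / CR
RL = (16.5 − 5.1) / 0.3 = 11.4 / 0.3 = 38.0 years

38.0 years


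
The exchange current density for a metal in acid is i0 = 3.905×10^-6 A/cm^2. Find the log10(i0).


i0 = 3.905×10^-6 A/cm^2
log10(i0) = -5.408

-5.408


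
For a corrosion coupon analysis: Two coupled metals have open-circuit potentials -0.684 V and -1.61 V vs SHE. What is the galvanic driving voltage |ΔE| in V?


Driving voltage is the absolute potential difference.
|ΔE| = |-0.684 − (-1.61)| = 0.926 V

0.926 V


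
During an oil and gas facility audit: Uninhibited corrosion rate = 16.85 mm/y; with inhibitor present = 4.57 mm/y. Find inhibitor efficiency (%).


Apply the inhibitor-efficiency definition: IE = (CR_blank − CR_inh)/CR_blank × 100
IE = (16.85 − 4.57) / 16.85 × 100
IE = 12.28 / 16.85 × 100 = 72.9 %

72.9 %


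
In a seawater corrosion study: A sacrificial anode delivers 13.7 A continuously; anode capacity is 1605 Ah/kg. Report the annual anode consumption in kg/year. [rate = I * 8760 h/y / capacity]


Annual consumption = current * hours per year / capacity
Rate = 13.7 * 8760 / 1605 = 74.8 kg/year

74.8 kg/year


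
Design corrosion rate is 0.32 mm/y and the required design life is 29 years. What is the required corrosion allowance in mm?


Corrosion allowance = CR × design life
CA = 0.32 * 29 = 9.28 mm

9.28 mm


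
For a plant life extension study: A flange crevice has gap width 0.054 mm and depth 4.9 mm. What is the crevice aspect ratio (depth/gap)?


Aspect ratio = depth / gap
Ratio = 4.9 / 0.054 = 90.7

90.7


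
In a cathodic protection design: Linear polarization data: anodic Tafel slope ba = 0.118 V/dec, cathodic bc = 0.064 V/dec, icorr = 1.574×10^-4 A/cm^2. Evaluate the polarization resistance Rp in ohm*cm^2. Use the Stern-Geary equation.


Apply the Stern-Geary equation: Rp = ba*bc / (2.303*icorr*(ba+bc))
ba*bc = 0.118*0.064 = 0.007552
ba+bc = 0.182; 2.303*icorr*(ba+bc) = 2.303*1.574×10^-4*0.182 = 6.597358×10^-5
Rp = 0.007552 / 6.597358×10^-5 = 114.5 ohm*cm^2

114.5 ohm*cm^2


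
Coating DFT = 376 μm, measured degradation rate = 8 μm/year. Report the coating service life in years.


Service life = thickness / degradation rate
Life = 376 / 8 = 47.0 years

47.0 years


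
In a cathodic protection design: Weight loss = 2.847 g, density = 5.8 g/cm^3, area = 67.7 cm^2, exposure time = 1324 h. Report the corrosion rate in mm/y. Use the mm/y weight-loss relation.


Apply the mm/y weight-loss relation: CR = 87600 * W / (D * A * T)
Numerator: 87600 * 2.847 = 249397.2
Denominator: 5.8 * 67.7 * 1324 = 519881.84
CR = 249397.2 / 519881.84 = 0.479719 mm/y

0.479719 mm/y


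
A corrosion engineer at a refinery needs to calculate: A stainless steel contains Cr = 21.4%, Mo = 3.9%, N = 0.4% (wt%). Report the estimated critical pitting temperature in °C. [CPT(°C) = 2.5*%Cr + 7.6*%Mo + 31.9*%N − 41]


Apply the ASTM G48 empirical CPT estimate: CPT(°C) = 2.5*%Cr + 7.6*%Mo + 31.9*%N − 41
2.5*21.4 = 53.5; 7.6*3.9 = 29.64; 31.9*0.4 = 12.76
CPT = 53.5 + 29.64 + 12.76 − 41 = 54.9 °C
Rounded to 0.1 °C: CPT ≈ 54.9 °C

54.9 °C


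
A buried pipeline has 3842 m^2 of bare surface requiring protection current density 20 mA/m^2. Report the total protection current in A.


I = area * current density, then convert mA → A (÷1000)
I = 3842 * 20 / 1000 = 76.84 A

76.84 A


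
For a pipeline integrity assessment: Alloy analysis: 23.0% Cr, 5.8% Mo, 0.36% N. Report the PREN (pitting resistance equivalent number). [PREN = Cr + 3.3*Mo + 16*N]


Apply the PREN formula: PREN = Cr + 3.3*Mo + 16*N
PREN = 23.0 + 3.3*5.8 + 16*0.36
PREN = 23.0 + 19.14 + 5.76 = 47.9

47.9


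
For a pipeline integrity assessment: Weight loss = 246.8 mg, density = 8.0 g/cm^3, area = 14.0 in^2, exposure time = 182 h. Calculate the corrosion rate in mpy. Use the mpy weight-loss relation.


Apply the mpy weight-loss relation: CR = 534 * W / (D * A * T)
Numerator: 534 * 246.8 = 131791.2
Denominator: 8.0 * 14.0 * 182 = 20384.0
CR = 131791.2 / 20384.0 = 6.4654 mpy

6.4654 mpy


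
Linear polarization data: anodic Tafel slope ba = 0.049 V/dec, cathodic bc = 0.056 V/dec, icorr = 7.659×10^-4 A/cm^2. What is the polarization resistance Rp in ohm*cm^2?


Apply the Stern-Geary equation: Rp = ba*bc / (2.303*icorr*(ba+bc))
ba*bc = 0.049*0.056 = 0.002744
ba+bc = 0.105; 2.303*icorr*(ba+bc) = 2.303*7.659×10^-4*0.105 = 1.8520611×10^-4
Rp = 0.002744 / 1.8520611×10^-4 = 14.8 ohm*cm^2

14.8 ohm*cm^2


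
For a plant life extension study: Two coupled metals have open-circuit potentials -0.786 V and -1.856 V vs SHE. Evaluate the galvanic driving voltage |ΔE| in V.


Driving voltage is the absolute potential difference.
|ΔE| = |-0.786 − (-1.856)| = 1.07 V

1.07 V


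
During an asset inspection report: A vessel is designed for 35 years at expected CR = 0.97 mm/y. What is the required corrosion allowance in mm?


Corrosion allowance = CR × design life
CA = 0.97 * 35 = 33.95 mm

33.95 mm


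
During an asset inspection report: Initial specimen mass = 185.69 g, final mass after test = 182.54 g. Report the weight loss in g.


Weight loss = initial − final
WL = 185.69 − 182.54 = 3.15 g

3.15 g


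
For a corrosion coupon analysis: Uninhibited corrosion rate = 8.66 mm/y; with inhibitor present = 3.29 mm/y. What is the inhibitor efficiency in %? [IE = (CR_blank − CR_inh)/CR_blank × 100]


Apply the inhibitor-efficiency definition: IE = (CR_blank − CR_inh)/CR_blank × 100
IE = (8.66 − 3.29) / 8.66 × 100
IE = 5.37 / 8.66 × 100 = 62.0 %

62.0 %


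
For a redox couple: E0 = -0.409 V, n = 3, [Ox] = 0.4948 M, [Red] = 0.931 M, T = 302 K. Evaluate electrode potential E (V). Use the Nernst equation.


Apply the Nernst equation: E = E0 + (RT/nF)*ln([Ox]/[Red])
Step 1: RT/nF = 8.314*302/(3*96485) = 0.00867433 V
Step 2: [Ox]/[Red] = 0.4948/0.931 = 0.531472
Step 3: ln(0.531472) = -0.632105
Step 4: correction = 0.00867433 * -0.632105 = -0.0055 V
E = -0.409 + -0.0055 = -0.4145 V

-0.4145 V


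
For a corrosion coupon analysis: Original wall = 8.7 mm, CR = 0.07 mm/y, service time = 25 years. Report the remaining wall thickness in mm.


Remaining wall = original − CR × time
t = 8.7 − 0.07*25 = 8.7 − 1.75 = 6.95 mm

6.95 mm


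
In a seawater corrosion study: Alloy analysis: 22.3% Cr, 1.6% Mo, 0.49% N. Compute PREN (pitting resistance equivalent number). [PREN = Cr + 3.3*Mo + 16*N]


Apply the PREN formula: PREN = Cr + 3.3*Mo + 16*N
PREN = 22.3 + 3.3*1.6 + 16*0.49
PREN = 22.3 + 5.28 + 7.84 = 35.42

35.42


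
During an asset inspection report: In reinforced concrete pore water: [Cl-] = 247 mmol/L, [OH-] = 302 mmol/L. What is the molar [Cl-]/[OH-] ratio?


Threshold parameter = [Cl-] / [OH-] (molar basis; both in mmol/L, so units cancel)
Ratio = 247 / 302 = 0.82

0.82


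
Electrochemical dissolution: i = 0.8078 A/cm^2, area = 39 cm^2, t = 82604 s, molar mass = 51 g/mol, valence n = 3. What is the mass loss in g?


Apply Faraday's law: m = i*A*t*M / (n*F)
Total charge passed Q = i*A*t = 0.8078*39*82604 = 2602372.9368 C
m = Q*M/(n*F) = 2602372.9368*51/(3*96485) = 458.5204 g

458.5204 g


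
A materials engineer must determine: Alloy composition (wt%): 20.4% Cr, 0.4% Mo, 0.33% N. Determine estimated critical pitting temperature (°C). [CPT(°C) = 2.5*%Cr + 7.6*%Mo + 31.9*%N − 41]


Apply the ASTM G48 empirical CPT estimate: CPT(°C) = 2.5*%Cr + 7.6*%Mo + 31.9*%N − 41
2.5*20.4 = 51; 7.6*0.4 = 3.04; 31.9*0.33 = 10.527
CPT = 51 + 3.04 + 10.527 − 41 = 23.567 °C
Rounded to 0.1 °C: CPT ≈ 23.6 °C

23.6 °C


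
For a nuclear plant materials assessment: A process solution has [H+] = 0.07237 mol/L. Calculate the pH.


pH = −log10[H+]
pH = −log10(0.07237) = 1.14

1.14


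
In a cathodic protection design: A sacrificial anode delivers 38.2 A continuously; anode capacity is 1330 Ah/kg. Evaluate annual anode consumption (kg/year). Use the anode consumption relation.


Annual consumption = current * hours per year / capacity
Rate = 38.2 * 8760 / 1330 = 251.6 kg/year

251.6 kg/year


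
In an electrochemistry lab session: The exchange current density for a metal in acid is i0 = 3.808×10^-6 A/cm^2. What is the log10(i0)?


i0 = 3.808×10^-6 A/cm^2
log10(i0) = -5.419

-5.419


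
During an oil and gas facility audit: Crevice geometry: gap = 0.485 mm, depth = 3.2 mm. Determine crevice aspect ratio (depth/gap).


Aspect ratio = depth / gap
Ratio = 3.2 / 0.485 = 6.6

6.6


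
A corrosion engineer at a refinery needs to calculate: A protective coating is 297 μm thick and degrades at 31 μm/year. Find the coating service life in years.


Service life = thickness / degradation rate
Life = 297 / 31 = 9.6 years

9.6 years


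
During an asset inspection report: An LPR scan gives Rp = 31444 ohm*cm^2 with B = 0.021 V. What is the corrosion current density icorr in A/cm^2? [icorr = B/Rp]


Apply the Stern-Geary relation: icorr = B / Rp
icorr = 0.021 / 31444 = 6.679×10^-7 A/cm^2

6.679×10^-7 A/cm^2


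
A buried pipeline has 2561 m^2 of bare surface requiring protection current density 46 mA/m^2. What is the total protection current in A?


I = area * current density, then convert mA → A (÷1000)
I = 2561 * 46 / 1000 = 117.81 A

117.81 A


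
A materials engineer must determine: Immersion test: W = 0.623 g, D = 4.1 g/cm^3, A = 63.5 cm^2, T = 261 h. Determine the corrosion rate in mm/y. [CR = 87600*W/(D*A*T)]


Apply the mm/y weight-loss relation: CR = 87600 * W / (D * A * T)
Numerator: 87600 * 0.623 = 54574.8
Denominator: 4.1 * 63.5 * 261 = 67951.35
CR = 54574.8 / 67951.35 = 0.8031 mm/y

0.8031 mm/y


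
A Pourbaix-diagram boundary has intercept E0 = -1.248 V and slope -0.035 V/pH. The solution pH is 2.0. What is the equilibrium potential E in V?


Apply the Pourbaix line equation: E = E0 + slope*pH
E = -1.248 + (-0.035)*2.0 = -1.248 + (-0.07) = -1.318 V
Rounded to 4 decimal places: E = -1.3180 V

-1.3180 V


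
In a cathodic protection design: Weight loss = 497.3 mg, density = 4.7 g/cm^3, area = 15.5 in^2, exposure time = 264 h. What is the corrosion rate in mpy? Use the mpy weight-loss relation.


Apply the mpy weight-loss relation: CR = 534 * W / (D * A * T)
Numerator: 534 * 497.3 = 265558.2
Denominator: 4.7 * 15.5 * 264 = 19232.4
CR = 265558.2 / 19232.4 = 13.8079 mpy

13.8079 mpy


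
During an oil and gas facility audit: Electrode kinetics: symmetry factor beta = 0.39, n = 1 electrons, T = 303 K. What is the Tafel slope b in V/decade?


Apply the Tafel slope relation: b = 2.303*R*T/(beta*n*F)
Numerator: 2.303 * 8.314 * 303 = 5801.58
Denominator: 0.39 * 1 * 96485 = 37629.15
b = 5801.58 / 37629.15 = 0.154 V/decade

0.154 V/decade


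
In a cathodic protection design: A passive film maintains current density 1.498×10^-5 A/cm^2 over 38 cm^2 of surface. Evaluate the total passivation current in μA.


I = i_pass * A, then convert A → μA (×10^6)
I = 1.498×10^-5 * 38 * 10^6 = 569.24 μA

569.24 μA


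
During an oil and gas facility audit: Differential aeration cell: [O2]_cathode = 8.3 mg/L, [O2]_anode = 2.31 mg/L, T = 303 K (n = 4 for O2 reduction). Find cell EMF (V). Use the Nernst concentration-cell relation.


Apply the Nernst concentration-cell relation: E = (RT/nF)*ln(C_cathode/C_anode)
RT/nF = 8.314*303/(4*96485) = 0.00652729 V
ln(8.3/2.31) = 1.27901
E = 0.00652729 * 1.27901 = 0.00835 V

0.00835 V


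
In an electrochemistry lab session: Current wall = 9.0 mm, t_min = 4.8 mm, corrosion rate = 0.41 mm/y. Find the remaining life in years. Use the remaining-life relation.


Apply the remaining-life relation: RL = (t_current − t_min) / CR
RL = (9.0 − 4.8) / 0.41 = 4.2 / 0.41 = 10.2 years

10.2 years


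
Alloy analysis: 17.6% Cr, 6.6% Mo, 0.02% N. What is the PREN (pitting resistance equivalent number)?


Apply the PREN formula: PREN = Cr + 3.3*Mo + 16*N
PREN = 17.6 + 3.3*6.6 + 16*0.02
PREN = 17.6 + 21.78 + 0.32 = 39.7

39.7


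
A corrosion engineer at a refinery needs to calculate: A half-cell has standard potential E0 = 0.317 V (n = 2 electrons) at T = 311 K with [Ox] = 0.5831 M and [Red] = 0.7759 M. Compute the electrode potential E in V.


Apply the Nernst equation: E = E0 + (RT/nF)*ln([Ox]/[Red])
Step 1: RT/nF = 8.314*311/(2*96485) = 0.01339925 V
Step 2: [Ox]/[Red] = 0.5831/0.7759 = 0.751514
Step 3: ln(0.751514) = -0.285665
Step 4: correction = 0.01339925 * -0.285665 = -0.004 V
E = 0.317 + -0.004 = 0.313 V

0.313 V


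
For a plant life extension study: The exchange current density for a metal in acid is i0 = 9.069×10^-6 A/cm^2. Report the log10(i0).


i0 = 9.069×10^-6 A/cm^2
log10(i0) = -5.042

-5.042


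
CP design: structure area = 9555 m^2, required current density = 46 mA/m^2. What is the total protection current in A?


I = area * current density, then convert mA → A (÷1000)
I = 9555 * 46 / 1000 = 439.53 A

439.53 A


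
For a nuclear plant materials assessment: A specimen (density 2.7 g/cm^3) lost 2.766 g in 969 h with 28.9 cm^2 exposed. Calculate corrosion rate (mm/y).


Apply the mm/y weight-loss relation: CR = 87600 * W / (D * A * T)
Numerator: 87600 * 2.766 = 242301.6
Denominator: 2.7 * 28.9 * 969 = 75611.07
CR = 242301.6 / 75611.07 = 3.204578 mm/y

3.204578 mm/y


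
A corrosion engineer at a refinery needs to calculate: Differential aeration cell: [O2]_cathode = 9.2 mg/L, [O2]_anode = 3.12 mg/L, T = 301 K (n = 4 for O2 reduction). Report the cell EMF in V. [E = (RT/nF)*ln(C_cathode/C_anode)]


Apply the Nernst concentration-cell relation: E = (RT/nF)*ln(C_cathode/C_anode)
RT/nF = 8.314*301/(4*96485) = 0.0064842 V
ln(9.2/3.12) = 1.08137
E = 0.0064842 * 1.08137 = 0.00701 V

0.00701 V


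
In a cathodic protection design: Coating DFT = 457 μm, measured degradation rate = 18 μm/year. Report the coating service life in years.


Service life = thickness / degradation rate
Life = 457 / 18 = 25.4 years

25.4 years


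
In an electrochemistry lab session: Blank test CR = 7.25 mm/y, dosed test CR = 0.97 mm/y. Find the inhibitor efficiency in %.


Apply the inhibitor-efficiency definition: IE = (CR_blank − CR_inh)/CR_blank × 100
IE = (7.25 − 0.97) / 7.25 × 100
IE = 6.28 / 7.25 × 100 = 86.6 %

86.6 %


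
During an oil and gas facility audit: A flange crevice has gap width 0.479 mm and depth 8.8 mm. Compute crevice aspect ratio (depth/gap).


Aspect ratio = depth / gap
Ratio = 8.8 / 0.479 = 18.4

18.4


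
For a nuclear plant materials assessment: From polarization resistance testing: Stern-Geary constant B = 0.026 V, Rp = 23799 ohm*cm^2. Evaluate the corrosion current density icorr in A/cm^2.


Apply the Stern-Geary relation: icorr = B / Rp
icorr = 0.026 / 23799 = 1.092×10^-6 A/cm^2

1.092×10^-6 A/cm^2


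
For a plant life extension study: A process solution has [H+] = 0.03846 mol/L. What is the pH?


pH = −log10[H+]
pH = −log10(0.03846) = 1.41

1.41


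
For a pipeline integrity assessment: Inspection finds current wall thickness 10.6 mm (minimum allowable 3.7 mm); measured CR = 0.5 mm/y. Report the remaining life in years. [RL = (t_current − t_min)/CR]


Apply the remaining-life relation: RL = (t_current − t_min) / CR
RL = (10.6 − 3.7) / 0.5 = 6.9 / 0.5 = 13.8 years

13.8 years
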